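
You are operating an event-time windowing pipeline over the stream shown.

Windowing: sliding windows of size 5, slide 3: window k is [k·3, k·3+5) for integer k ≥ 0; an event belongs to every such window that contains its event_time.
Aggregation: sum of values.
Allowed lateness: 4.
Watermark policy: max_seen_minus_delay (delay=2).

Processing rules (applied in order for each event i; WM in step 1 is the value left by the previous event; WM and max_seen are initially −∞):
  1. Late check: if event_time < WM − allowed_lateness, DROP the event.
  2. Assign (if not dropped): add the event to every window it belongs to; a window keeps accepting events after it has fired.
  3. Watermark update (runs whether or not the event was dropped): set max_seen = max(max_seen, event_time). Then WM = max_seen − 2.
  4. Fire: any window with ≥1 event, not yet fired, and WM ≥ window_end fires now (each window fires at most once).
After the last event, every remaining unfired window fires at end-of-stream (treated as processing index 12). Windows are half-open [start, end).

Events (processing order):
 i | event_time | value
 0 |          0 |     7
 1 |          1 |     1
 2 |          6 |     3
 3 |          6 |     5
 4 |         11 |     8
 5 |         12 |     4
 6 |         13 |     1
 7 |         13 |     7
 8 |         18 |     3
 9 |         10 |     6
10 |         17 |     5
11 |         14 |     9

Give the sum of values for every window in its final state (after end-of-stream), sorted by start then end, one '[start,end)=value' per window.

[0,5)=8 [3,8)=8 [6,11)=8 [9,14)=20 [12,17)=21 [15,20)=8 [18,23)=3

i=0 t=0 v=7: → [0,5); WM=-2
i=1 t=1 v=1: → [0,5); WM=-1
i=2 t=6 v=3: → [6,11),[3,8); WM=4
i=3 t=6 v=5: → [6,11),[3,8); WM=4
i=4 t=11 v=8: → [9,14); WM=9; [0,5) fires=8 [3,8) fires=8
i=5 t=12 v=4: → [12,17),[9,14); WM=10
i=6 t=13 v=1: → [12,17),[9,14); WM=11; [6,11) fires=8
i=7 t=13 v=7: → [12,17),[9,14); WM=11
i=8 t=18 v=3: → [18,23),[15,20); WM=16; [9,14) fires=20
i=9 t=10 v=6: DROP (t<16-4); WM=16
i=10 t=17 v=5: → [15,20); WM=16
i=11 t=14 v=9: → [12,17); WM=16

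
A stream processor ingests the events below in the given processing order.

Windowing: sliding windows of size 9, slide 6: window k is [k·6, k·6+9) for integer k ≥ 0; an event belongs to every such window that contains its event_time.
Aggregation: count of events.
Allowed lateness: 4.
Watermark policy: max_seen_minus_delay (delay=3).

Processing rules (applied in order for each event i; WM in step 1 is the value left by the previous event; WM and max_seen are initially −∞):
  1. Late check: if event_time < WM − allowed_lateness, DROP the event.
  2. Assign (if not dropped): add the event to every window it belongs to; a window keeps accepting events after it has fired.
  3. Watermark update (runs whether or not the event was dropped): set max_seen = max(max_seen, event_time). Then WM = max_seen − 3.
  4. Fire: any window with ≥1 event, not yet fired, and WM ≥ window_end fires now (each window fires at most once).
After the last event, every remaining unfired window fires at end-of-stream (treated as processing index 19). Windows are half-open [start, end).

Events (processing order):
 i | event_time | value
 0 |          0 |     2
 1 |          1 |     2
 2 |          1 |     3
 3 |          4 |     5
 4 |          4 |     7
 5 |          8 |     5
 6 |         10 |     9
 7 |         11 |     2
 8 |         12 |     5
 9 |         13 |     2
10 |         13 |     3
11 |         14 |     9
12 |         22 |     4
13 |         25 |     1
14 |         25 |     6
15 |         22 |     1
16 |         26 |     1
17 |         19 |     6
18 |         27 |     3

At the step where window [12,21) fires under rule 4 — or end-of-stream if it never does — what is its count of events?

4

i=0 t=0 v=2: → [0,9); WM=-3
i=1 t=1 v=2: → [0,9); WM=-2
i=2 t=1 v=3: → [0,9); WM=-2
i=3 t=4 v=5: → [0,9); WM=1
i=4 t=4 v=7: → [0,9); WM=1
i=5 t=8 v=5: → [6,15),[0,9); WM=5
i=6 t=10 v=9: → [6,15); WM=7
i=7 t=11 v=2: → [6,15); WM=8
i=8 t=12 v=5: → [12,21),[6,15); WM=9; [0,9) fires=6
i=9 t=13 v=2: → [12,21),[6,15); WM=10
i=10 t=13 v=3: → [12,21),[6,15); WM=10
i=11 t=14 v=9: → [12,21),[6,15); WM=11
i=12 t=22 v=4: → [18,27); WM=19; [6,15) fires=7
i=13 t=25 v=1: → [24,33),[18,27); WM=22; [12,21) fires=4
i=14 t=25 v=6: → [24,33),[18,27); WM=22
i=15 t=22 v=1: → [18,27); WM=22
i=16 t=26 v=1: → [24,33),[18,27); WM=23
i=17 t=19 v=6: → [18,27),[12,21); WM=23
i=18 t=27 v=3: → [24,33); WM=24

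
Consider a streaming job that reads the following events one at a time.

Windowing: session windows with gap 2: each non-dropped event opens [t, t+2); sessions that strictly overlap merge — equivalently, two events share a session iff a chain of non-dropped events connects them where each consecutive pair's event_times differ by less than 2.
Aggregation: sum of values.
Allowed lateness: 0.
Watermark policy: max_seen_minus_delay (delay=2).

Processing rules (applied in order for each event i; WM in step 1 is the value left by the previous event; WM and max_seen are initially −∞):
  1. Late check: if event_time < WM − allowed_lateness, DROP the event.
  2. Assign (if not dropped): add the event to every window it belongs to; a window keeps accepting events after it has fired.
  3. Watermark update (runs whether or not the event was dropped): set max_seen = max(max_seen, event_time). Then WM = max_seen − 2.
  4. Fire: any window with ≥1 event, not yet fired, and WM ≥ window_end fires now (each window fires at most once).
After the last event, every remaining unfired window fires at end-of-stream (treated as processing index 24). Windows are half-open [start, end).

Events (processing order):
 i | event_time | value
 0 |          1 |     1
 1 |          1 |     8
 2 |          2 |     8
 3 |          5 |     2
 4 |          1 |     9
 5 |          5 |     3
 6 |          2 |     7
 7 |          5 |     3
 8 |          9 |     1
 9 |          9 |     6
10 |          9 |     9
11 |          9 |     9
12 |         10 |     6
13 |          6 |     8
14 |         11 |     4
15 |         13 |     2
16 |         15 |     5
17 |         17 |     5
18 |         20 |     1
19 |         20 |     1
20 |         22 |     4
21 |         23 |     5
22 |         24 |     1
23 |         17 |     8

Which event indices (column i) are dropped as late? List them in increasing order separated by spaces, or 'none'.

i=0 t=1 v=1: → [1,3); WM=-1
i=1 t=1 v=8: → [1,3); WM=-1
i=2 t=2 v=8: → [1,4); WM=0
i=3 t=5 v=2: → [5,7); WM=3
i=4 t=1 v=9: DROP (t<3-0); WM=3
i=5 t=5 v=3: → [5,7); WM=3
i=6 t=2 v=7: DROP (t<3-0); WM=3
i=7 t=5 v=3: → [5,7); WM=3
i=8 t=9 v=1: → [9,11); WM=7
i=9 t=9 v=6: → [9,11); WM=7
i=10 t=9 v=9: → [9,11); WM=7
i=11 t=9 v=9: → [9,11); WM=7
i=12 t=10 v=6: → [9,12); WM=8
i=13 t=6 v=8: DROP (t<8-0); WM=8
i=14 t=11 v=4: → [9,13); WM=9
i=15 t=13 v=2: → [13,15); WM=11
i=16 t=15 v=5: → [15,17); WM=13
i=17 t=17 v=5: → [17,19); WM=15
i=18 t=20 v=1: → [20,22); WM=18
i=19 t=20 v=1: → [20,22); WM=18
i=20 t=22 v=4: → [22,24); WM=20
i=21 t=23 v=5: → [22,25); WM=21
i=22 t=24 v=1: → [22,26); WM=22
i=23 t=17 v=8: DROP (t<22-0); WM=22

4 6 13 23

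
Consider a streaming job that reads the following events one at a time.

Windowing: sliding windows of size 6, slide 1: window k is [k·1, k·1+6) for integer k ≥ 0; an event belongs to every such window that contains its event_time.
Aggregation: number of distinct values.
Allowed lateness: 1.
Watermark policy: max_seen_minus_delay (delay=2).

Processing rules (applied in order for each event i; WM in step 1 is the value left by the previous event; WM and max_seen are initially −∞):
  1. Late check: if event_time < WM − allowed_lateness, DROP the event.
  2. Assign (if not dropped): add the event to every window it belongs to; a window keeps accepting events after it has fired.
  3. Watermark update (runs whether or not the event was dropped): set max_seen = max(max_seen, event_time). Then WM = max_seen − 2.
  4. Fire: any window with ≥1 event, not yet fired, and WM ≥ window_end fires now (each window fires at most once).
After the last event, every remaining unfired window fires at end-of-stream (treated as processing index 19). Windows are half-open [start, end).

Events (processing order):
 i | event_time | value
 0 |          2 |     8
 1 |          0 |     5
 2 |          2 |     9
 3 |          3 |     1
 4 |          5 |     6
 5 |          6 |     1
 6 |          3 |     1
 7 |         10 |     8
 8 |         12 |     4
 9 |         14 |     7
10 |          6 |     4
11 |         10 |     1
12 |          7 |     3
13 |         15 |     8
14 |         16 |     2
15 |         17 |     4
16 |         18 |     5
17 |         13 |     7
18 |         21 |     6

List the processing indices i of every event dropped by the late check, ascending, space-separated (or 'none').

i=0 t=2 v=8: → [2,8),[1,7),[0,6); WM=0
i=1 t=0 v=5: → [0,6); WM=0
i=2 t=2 v=9: → [2,8),[1,7),[0,6); WM=0
i=3 t=3 v=1: → [3,9),[2,8),[1,7),[0,6); WM=1
i=4 t=5 v=6: → [5,11),[4,10),[3,9),[2,8),[1,7),[0,6); WM=3
i=5 t=6 v=1: → [6,12),[5,11),[4,10),[3,9),[2,8),[1,7); WM=4
i=6 t=3 v=1: → [3,9),[2,8),[1,7),[0,6); WM=4
i=7 t=10 v=8: → [10,16),[9,15),[8,14),[7,13),[6,12),[5,11); WM=8; [0,6) fires=5 [1,7) fires=4 [2,8) fires=4
i=8 t=12 v=4: → [12,18),[11,17),[10,16),[9,15),[8,14),[7,13); WM=10; [3,9) fires=2 [4,10) fires=2
i=9 t=14 v=7: → [14,20),[13,19),[12,18),[11,17),[10,16),[9,15); WM=12; [5,11) fires=3 [6,12) fires=2
i=10 t=6 v=4: DROP (t<12-1); WM=12
i=11 t=10 v=1: DROP (t<12-1); WM=12
i=12 t=7 v=3: DROP (t<12-1); WM=12
i=13 t=15 v=8: → [15,21),[14,20),[13,19),[12,18),[11,17),[10,16); WM=13; [7,13) fires=2
i=14 t=16 v=2: → [16,22),[15,21),[14,20),[13,19),[12,18),[11,17); WM=14; [8,14) fires=2
i=15 t=17 v=4: → [17,23),[16,22),[15,21),[14,20),[13,19),[12,18); WM=15; [9,15) fires=3
i=16 t=18 v=5: → [18,24),[17,23),[16,22),[15,21),[14,20),[13,19); WM=16; [10,16) fires=3
i=17 t=13 v=7: DROP (t<16-1); WM=16
i=18 t=21 v=6: → [21,27),[20,26),[19,25),[18,24),[17,23),[16,22); WM=19; [11,17) fires=4 [12,18) fires=4 [13,19) fires=5

10 11 12 17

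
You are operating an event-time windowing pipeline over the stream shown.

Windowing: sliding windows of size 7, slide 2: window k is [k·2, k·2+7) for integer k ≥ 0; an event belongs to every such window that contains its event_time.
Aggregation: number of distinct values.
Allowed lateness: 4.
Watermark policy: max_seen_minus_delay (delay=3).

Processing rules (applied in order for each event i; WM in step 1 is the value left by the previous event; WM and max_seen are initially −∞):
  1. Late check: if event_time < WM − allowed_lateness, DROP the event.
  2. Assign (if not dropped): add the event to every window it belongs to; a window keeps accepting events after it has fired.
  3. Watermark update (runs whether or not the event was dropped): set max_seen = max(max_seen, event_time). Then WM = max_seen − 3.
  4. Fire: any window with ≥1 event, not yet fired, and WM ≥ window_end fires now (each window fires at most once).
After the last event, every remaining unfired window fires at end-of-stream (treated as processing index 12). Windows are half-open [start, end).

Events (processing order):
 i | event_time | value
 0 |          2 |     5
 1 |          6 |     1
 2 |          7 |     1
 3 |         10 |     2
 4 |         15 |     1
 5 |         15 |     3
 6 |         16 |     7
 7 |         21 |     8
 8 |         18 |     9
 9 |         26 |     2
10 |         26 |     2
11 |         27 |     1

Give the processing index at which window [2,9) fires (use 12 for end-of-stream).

4

i=0 t=2 v=5: → [2,9),[0,7); WM=-1
i=1 t=6 v=1: → [6,13),[4,11),[2,9),[0,7); WM=3
i=2 t=7 v=1: → [6,13),[4,11),[2,9); WM=4
i=3 t=10 v=2: → [10,17),[8,15),[6,13),[4,11); WM=7; [0,7) fires=2
i=4 t=15 v=1: → [14,21),[12,19),[10,17); WM=12; [2,9) fires=2 [4,11) fires=2
i=5 t=15 v=3: → [14,21),[12,19),[10,17); WM=12
i=6 t=16 v=7: → [16,23),[14,21),[12,19),[10,17); WM=13; [6,13) fires=2
i=7 t=21 v=8: → [20,27),[18,25),[16,23); WM=18; [8,15) fires=1 [10,17) fires=4
i=8 t=18 v=9: → [18,25),[16,23),[14,21),[12,19); WM=18
i=9 t=26 v=2: → [26,33),[24,31),[22,29),[20,27); WM=23; [12,19) fires=4 [14,21) fires=4 [16,23) fires=3
i=10 t=26 v=2: → [26,33),[24,31),[22,29),[20,27); WM=23
i=11 t=27 v=1: → [26,33),[24,31),[22,29); WM=24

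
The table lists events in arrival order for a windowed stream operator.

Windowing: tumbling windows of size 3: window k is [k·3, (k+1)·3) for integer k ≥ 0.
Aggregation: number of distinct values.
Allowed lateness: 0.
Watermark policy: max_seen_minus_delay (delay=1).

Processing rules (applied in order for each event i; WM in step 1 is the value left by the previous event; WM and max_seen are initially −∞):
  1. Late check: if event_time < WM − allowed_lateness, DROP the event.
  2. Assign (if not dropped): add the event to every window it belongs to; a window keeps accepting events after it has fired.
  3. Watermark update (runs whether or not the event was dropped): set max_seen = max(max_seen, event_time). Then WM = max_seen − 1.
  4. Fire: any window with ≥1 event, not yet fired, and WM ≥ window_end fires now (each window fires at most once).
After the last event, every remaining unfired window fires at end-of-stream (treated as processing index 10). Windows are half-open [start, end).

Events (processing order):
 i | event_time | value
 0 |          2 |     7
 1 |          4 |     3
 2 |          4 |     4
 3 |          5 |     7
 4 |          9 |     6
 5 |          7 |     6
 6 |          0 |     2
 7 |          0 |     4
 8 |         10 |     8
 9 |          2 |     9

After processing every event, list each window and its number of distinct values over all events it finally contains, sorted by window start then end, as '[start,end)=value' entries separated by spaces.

[0,3)=1 [3,6)=3 [9,12)=2

i=0 t=2 v=7: → [0,3); WM=1
i=1 t=4 v=3: → [3,6); WM=3; [0,3) fires=1
i=2 t=4 v=4: → [3,6); WM=3
i=3 t=5 v=7: → [3,6); WM=4
i=4 t=9 v=6: → [9,12); WM=8; [3,6) fires=3
i=5 t=7 v=6: DROP (t<8-0); WM=8
i=6 t=0 v=2: DROP (t<8-0); WM=8
i=7 t=0 v=4: DROP (t<8-0); WM=8
i=8 t=10 v=8: → [9,12); WM=9
i=9 t=2 v=9: DROP (t<9-0); WM=9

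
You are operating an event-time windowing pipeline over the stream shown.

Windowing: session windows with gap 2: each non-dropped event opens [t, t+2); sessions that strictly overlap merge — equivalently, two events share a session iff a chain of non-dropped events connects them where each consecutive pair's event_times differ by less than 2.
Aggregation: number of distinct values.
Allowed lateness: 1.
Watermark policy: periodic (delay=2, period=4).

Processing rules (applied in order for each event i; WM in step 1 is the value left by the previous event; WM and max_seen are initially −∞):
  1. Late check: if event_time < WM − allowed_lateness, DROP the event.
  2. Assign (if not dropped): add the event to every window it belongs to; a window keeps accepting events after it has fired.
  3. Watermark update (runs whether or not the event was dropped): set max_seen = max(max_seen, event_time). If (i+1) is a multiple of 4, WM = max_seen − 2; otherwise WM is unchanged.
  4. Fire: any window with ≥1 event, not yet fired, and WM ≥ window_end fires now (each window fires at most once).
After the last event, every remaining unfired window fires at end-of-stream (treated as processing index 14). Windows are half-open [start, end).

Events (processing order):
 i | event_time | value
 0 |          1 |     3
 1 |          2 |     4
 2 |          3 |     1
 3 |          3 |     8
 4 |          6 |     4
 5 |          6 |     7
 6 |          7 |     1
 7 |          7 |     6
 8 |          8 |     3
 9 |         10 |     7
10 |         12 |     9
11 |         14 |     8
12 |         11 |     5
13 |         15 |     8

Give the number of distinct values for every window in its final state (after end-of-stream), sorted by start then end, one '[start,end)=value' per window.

[1,5)=4 [6,10)=5 [10,14)=3 [14,17)=1

i=0 t=1 v=3: → [1,3); WM=−∞
i=1 t=2 v=4: → [1,4); WM=−∞
i=2 t=3 v=1: → [1,5); WM=−∞
i=3 t=3 v=8: → [1,5); WM=1
i=4 t=6 v=4: → [6,8); WM=1
i=5 t=6 v=7: → [6,8); WM=1
i=6 t=7 v=1: → [6,9); WM=1
i=7 t=7 v=6: → [6,9); WM=5
i=8 t=8 v=3: → [6,10); WM=5
i=9 t=10 v=7: → [10,12); WM=5
i=10 t=12 v=9: → [12,14); WM=5
i=11 t=14 v=8: → [14,16); WM=12
i=12 t=11 v=5: → [10,14); WM=12
i=13 t=15 v=8: → [14,17); WM=12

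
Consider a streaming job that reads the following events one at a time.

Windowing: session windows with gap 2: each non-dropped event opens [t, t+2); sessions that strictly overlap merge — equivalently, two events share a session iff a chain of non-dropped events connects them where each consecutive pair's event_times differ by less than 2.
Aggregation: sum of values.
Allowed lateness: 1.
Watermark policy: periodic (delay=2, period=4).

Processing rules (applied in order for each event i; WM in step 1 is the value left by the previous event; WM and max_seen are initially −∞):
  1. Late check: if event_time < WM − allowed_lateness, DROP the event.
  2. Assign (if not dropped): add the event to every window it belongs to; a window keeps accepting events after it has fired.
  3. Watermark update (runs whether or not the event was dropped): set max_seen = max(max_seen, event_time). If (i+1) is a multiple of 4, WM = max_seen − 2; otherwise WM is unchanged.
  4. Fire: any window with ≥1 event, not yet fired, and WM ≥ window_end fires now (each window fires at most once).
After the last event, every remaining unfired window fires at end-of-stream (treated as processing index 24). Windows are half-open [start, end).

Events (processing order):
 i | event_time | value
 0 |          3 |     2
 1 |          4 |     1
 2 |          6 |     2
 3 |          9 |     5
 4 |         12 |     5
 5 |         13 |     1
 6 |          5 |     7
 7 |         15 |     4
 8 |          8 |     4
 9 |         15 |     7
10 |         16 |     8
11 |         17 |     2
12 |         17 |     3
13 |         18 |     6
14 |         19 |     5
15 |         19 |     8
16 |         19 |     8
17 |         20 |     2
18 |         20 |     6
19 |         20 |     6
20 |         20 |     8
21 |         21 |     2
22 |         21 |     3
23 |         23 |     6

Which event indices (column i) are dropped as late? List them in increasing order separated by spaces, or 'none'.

6 8

i=0 t=3 v=2: → [3,5); WM=−∞
i=1 t=4 v=1: → [3,6); WM=−∞
i=2 t=6 v=2: → [6,8); WM=−∞
i=3 t=9 v=5: → [9,11); WM=7
i=4 t=12 v=5: → [12,14); WM=7
i=5 t=13 v=1: → [12,15); WM=7
i=6 t=5 v=7: DROP (t<7-1); WM=7
i=7 t=15 v=4: → [15,17); WM=13
i=8 t=8 v=4: DROP (t<13-1); WM=13
i=9 t=15 v=7: → [15,17); WM=13
i=10 t=16 v=8: → [15,18); WM=13
i=11 t=17 v=2: → [15,19); WM=15
i=12 t=17 v=3: → [15,19); WM=15
i=13 t=18 v=6: → [15,20); WM=15
i=14 t=19 v=5: → [15,21); WM=15
i=15 t=19 v=8: → [15,21); WM=17
i=16 t=19 v=8: → [15,21); WM=17
i=17 t=20 v=2: → [15,22); WM=17
i=18 t=20 v=6: → [15,22); WM=17
i=19 t=20 v=6: → [15,22); WM=18
i=20 t=20 v=8: → [15,22); WM=18
i=21 t=21 v=2: → [15,23); WM=18
i=22 t=21 v=3: → [15,23); WM=18
i=23 t=23 v=6: → [23,25); WM=21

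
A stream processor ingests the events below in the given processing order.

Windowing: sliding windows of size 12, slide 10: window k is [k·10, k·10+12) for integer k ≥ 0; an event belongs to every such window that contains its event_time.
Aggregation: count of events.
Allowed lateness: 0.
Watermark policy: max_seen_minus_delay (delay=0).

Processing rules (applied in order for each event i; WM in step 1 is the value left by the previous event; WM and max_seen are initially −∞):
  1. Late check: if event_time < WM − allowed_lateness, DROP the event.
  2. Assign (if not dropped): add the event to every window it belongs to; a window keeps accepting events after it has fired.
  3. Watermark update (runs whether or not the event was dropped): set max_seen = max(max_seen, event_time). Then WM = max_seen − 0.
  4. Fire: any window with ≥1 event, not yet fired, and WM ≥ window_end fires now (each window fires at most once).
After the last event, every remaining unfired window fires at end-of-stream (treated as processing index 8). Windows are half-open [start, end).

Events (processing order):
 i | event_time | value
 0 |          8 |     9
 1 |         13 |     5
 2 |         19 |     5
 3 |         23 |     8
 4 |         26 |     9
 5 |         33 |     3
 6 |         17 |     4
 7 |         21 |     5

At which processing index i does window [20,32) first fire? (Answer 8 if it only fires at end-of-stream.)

i=0 t=8 v=9: → [0,12); WM=8
i=1 t=13 v=5: → [10,22); WM=13; [0,12) fires=1
i=2 t=19 v=5: → [10,22); WM=19
i=3 t=23 v=8: → [20,32); WM=23; [10,22) fires=2
i=4 t=26 v=9: → [20,32); WM=26
i=5 t=33 v=3: → [30,42); WM=33; [20,32) fires=2
i=6 t=17 v=4: DROP (t<33-0); WM=33
i=7 t=21 v=5: DROP (t<33-0); WM=33

5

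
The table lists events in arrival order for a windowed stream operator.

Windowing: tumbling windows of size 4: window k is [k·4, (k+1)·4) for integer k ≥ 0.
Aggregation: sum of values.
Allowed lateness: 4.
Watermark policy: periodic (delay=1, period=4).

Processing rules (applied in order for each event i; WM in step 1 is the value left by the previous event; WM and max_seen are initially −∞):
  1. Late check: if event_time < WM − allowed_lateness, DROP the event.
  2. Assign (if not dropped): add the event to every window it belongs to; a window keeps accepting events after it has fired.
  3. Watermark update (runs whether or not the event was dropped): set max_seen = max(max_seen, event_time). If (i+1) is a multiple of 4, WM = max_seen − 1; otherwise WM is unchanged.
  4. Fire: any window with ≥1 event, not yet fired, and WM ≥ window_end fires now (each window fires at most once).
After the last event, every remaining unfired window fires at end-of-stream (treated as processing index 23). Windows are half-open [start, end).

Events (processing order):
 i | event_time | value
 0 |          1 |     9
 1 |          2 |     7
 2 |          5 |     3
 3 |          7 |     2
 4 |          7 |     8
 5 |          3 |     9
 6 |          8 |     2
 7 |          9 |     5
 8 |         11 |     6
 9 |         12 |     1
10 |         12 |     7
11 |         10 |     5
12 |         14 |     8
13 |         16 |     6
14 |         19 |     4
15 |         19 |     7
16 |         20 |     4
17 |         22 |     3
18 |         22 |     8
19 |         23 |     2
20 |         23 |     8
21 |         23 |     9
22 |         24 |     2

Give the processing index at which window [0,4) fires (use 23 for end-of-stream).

3

i=0 t=1 v=9: → [0,4); WM=−∞
i=1 t=2 v=7: → [0,4); WM=−∞
i=2 t=5 v=3: → [4,8); WM=−∞
i=3 t=7 v=2: → [4,8); WM=6; [0,4) fires=16
i=4 t=7 v=8: → [4,8); WM=6
i=5 t=3 v=9: → [0,4); WM=6
i=6 t=8 v=2: → [8,12); WM=6
i=7 t=9 v=5: → [8,12); WM=8; [4,8) fires=13
i=8 t=11 v=6: → [8,12); WM=8
i=9 t=12 v=1: → [12,16); WM=8
i=10 t=12 v=7: → [12,16); WM=8
i=11 t=10 v=5: → [8,12); WM=11
i=12 t=14 v=8: → [12,16); WM=11
i=13 t=16 v=6: → [16,20); WM=11
i=14 t=19 v=4: → [16,20); WM=11
i=15 t=19 v=7: → [16,20); WM=18; [8,12) fires=18 [12,16) fires=16
i=16 t=20 v=4: → [20,24); WM=18
i=17 t=22 v=3: → [20,24); WM=18
i=18 t=22 v=8: → [20,24); WM=18
i=19 t=23 v=2: → [20,24); WM=22; [16,20) fires=17
i=20 t=23 v=8: → [20,24); WM=22
i=21 t=23 v=9: → [20,24); WM=22
i=22 t=24 v=2: → [24,28); WM=22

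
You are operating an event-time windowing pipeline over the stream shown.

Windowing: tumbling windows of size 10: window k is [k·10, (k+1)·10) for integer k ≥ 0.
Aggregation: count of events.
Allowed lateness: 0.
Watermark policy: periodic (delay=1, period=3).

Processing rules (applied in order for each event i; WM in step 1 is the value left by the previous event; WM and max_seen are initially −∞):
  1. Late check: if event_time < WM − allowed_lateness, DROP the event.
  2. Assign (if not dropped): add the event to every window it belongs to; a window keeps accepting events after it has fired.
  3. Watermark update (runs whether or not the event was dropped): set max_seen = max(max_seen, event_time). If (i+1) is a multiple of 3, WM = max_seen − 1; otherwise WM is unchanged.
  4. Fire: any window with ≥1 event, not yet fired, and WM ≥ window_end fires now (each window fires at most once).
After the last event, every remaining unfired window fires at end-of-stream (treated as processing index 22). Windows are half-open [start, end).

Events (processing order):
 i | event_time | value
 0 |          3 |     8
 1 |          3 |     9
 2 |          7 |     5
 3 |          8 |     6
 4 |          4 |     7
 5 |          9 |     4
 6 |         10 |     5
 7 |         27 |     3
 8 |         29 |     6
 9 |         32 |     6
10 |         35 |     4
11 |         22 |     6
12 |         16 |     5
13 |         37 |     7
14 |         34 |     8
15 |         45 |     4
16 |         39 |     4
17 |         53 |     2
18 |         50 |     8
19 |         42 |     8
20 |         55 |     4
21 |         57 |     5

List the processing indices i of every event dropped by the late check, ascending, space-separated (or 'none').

4 11 12 18 19

i=0 t=3 v=8: → [0,10); WM=−∞
i=1 t=3 v=9: → [0,10); WM=−∞
i=2 t=7 v=5: → [0,10); WM=6
i=3 t=8 v=6: → [0,10); WM=6
i=4 t=4 v=7: DROP (t<6-0); WM=6
i=5 t=9 v=4: → [0,10); WM=8
i=6 t=10 v=5: → [10,20); WM=8
i=7 t=27 v=3: → [20,30); WM=8
i=8 t=29 v=6: → [20,30); WM=28; [0,10) fires=5 [10,20) fires=1
i=9 t=32 v=6: → [30,40); WM=28
i=10 t=35 v=4: → [30,40); WM=28
i=11 t=22 v=6: DROP (t<28-0); WM=34; [20,30) fires=2
i=12 t=16 v=5: DROP (t<34-0); WM=34
i=13 t=37 v=7: → [30,40); WM=34
i=14 t=34 v=8: → [30,40); WM=36
i=15 t=45 v=4: → [40,50); WM=36
i=16 t=39 v=4: → [30,40); WM=36
i=17 t=53 v=2: → [50,60); WM=52; [30,40) fires=5 [40,50) fires=1
i=18 t=50 v=8: DROP (t<52-0); WM=52
i=19 t=42 v=8: DROP (t<52-0); WM=52
i=20 t=55 v=4: → [50,60); WM=54
i=21 t=57 v=5: → [50,60); WM=54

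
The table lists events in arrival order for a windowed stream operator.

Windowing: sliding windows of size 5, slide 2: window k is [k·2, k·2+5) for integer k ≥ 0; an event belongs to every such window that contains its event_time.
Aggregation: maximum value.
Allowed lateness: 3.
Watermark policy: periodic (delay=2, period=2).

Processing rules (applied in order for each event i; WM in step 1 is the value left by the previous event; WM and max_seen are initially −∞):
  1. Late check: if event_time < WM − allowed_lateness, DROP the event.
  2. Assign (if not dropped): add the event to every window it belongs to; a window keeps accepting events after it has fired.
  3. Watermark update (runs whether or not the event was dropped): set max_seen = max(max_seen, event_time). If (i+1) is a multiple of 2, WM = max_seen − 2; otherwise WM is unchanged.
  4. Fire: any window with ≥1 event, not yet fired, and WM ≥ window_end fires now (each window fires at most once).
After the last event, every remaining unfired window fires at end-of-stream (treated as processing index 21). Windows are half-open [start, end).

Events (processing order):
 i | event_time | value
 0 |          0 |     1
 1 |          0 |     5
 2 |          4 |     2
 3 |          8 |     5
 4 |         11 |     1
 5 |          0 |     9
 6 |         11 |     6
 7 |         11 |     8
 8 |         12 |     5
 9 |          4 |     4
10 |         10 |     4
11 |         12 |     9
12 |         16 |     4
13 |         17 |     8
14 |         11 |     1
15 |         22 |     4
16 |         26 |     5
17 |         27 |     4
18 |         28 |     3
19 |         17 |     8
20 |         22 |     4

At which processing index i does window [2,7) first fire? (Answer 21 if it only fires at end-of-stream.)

5

i=0 t=0 v=1: → [0,5); WM=−∞
i=1 t=0 v=5: → [0,5); WM=-2
i=2 t=4 v=2: → [4,9),[2,7),[0,5); WM=-2
i=3 t=8 v=5: → [8,13),[6,11),[4,9); WM=6; [0,5) fires=5
i=4 t=11 v=1: → [10,15),[8,13); WM=6
i=5 t=0 v=9: DROP (t<6-3); WM=9; [2,7) fires=2 [4,9) fires=5
i=6 t=11 v=6: → [10,15),[8,13); WM=9
i=7 t=11 v=8: → [10,15),[8,13); WM=9
i=8 t=12 v=5: → [12,17),[10,15),[8,13); WM=9
i=9 t=4 v=4: DROP (t<9-3); WM=10
i=10 t=10 v=4: → [10,15),[8,13),[6,11); WM=10
i=11 t=12 v=9: → [12,17),[10,15),[8,13); WM=10
i=12 t=16 v=4: → [16,21),[14,19),[12,17); WM=10
i=13 t=17 v=8: → [16,21),[14,19); WM=15; [6,11) fires=5 [8,13) fires=9 [10,15) fires=9
i=14 t=11 v=1: DROP (t<15-3); WM=15
i=15 t=22 v=4: → [22,27),[20,25),[18,23); WM=20; [12,17) fires=9 [14,19) fires=8
i=16 t=26 v=5: → [26,31),[24,29),[22,27); WM=20
i=17 t=27 v=4: → [26,31),[24,29); WM=25; [16,21) fires=8 [18,23) fires=4 [20,25) fires=4
i=18 t=28 v=3: → [28,33),[26,31),[24,29); WM=25
i=19 t=17 v=8: DROP (t<25-3); WM=26
i=20 t=22 v=4: DROP (t<26-3); WM=26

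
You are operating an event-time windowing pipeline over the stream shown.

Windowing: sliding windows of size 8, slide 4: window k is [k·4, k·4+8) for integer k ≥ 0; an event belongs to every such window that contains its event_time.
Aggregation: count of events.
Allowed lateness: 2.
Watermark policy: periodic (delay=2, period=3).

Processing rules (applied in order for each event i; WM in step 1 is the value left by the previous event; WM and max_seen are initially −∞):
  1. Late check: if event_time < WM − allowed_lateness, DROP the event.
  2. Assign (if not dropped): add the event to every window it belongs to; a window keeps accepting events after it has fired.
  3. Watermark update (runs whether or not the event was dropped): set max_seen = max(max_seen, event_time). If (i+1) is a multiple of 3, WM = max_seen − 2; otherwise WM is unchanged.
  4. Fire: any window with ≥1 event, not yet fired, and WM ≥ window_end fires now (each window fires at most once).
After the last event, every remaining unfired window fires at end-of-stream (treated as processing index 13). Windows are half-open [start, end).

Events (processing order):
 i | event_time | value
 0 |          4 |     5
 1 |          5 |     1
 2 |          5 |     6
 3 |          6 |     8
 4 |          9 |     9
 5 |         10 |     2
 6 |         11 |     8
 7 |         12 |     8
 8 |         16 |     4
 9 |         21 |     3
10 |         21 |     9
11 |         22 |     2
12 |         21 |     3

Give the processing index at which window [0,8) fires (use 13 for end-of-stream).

i=0 t=4 v=5: → [4,12),[0,8); WM=−∞
i=1 t=5 v=1: → [4,12),[0,8); WM=−∞
i=2 t=5 v=6: → [4,12),[0,8); WM=3
i=3 t=6 v=8: → [4,12),[0,8); WM=3
i=4 t=9 v=9: → [8,16),[4,12); WM=3
i=5 t=10 v=2: → [8,16),[4,12); WM=8; [0,8) fires=4
i=6 t=11 v=8: → [8,16),[4,12); WM=8
i=7 t=12 v=8: → [12,20),[8,16); WM=8
i=8 t=16 v=4: → [16,24),[12,20); WM=14; [4,12) fires=7
i=9 t=21 v=3: → [20,28),[16,24); WM=14
i=10 t=21 v=9: → [20,28),[16,24); WM=14
i=11 t=22 v=2: → [20,28),[16,24); WM=20; [8,16) fires=4 [12,20) fires=2
i=12 t=21 v=3: → [20,28),[16,24); WM=20

5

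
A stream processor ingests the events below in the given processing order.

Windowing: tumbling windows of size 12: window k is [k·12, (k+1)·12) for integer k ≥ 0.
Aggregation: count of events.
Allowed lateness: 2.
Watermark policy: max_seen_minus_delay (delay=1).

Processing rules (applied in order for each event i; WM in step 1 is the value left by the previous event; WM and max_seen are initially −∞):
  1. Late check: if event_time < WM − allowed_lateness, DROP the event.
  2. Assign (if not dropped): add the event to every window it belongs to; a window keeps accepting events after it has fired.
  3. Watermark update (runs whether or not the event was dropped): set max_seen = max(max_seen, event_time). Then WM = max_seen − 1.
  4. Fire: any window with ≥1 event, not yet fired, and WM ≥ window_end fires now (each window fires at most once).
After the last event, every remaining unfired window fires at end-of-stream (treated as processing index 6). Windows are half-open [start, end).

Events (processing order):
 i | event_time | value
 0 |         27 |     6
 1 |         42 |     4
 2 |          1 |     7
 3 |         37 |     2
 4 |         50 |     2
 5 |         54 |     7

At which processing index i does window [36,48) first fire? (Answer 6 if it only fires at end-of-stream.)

4

i=0 t=27 v=6: → [24,36); WM=26
i=1 t=42 v=4: → [36,48); WM=41; [24,36) fires=1
i=2 t=1 v=7: DROP (t<41-2); WM=41
i=3 t=37 v=2: DROP (t<41-2); WM=41
i=4 t=50 v=2: → [48,60); WM=49; [36,48) fires=1
i=5 t=54 v=7: → [48,60); WM=53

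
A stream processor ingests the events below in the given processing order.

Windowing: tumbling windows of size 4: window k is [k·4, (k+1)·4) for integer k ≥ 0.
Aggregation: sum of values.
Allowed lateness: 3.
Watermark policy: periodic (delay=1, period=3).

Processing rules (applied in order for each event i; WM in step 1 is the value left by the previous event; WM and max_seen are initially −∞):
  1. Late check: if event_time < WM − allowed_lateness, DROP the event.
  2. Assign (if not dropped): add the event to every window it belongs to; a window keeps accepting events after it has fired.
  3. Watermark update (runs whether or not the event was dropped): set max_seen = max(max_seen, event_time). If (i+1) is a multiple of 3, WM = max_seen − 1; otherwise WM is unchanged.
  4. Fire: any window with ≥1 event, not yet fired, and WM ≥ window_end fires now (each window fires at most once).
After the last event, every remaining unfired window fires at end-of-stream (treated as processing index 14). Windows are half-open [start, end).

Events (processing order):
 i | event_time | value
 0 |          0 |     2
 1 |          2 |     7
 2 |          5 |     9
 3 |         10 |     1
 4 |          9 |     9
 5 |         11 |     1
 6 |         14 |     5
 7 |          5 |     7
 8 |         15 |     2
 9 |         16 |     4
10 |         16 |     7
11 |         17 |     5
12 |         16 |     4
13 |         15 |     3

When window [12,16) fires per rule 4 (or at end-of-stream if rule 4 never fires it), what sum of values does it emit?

7

i=0 t=0 v=2: → [0,4); WM=−∞
i=1 t=2 v=7: → [0,4); WM=−∞
i=2 t=5 v=9: → [4,8); WM=4; [0,4) fires=9
i=3 t=10 v=1: → [8,12); WM=4
i=4 t=9 v=9: → [8,12); WM=4
i=5 t=11 v=1: → [8,12); WM=10; [4,8) fires=9
i=6 t=14 v=5: → [12,16); WM=10
i=7 t=5 v=7: DROP (t<10-3); WM=10
i=8 t=15 v=2: → [12,16); WM=14; [8,12) fires=11
i=9 t=16 v=4: → [16,20); WM=14
i=10 t=16 v=7: → [16,20); WM=14
i=11 t=17 v=5: → [16,20); WM=16; [12,16) fires=7
i=12 t=16 v=4: → [16,20); WM=16
i=13 t=15 v=3: → [12,16); WM=16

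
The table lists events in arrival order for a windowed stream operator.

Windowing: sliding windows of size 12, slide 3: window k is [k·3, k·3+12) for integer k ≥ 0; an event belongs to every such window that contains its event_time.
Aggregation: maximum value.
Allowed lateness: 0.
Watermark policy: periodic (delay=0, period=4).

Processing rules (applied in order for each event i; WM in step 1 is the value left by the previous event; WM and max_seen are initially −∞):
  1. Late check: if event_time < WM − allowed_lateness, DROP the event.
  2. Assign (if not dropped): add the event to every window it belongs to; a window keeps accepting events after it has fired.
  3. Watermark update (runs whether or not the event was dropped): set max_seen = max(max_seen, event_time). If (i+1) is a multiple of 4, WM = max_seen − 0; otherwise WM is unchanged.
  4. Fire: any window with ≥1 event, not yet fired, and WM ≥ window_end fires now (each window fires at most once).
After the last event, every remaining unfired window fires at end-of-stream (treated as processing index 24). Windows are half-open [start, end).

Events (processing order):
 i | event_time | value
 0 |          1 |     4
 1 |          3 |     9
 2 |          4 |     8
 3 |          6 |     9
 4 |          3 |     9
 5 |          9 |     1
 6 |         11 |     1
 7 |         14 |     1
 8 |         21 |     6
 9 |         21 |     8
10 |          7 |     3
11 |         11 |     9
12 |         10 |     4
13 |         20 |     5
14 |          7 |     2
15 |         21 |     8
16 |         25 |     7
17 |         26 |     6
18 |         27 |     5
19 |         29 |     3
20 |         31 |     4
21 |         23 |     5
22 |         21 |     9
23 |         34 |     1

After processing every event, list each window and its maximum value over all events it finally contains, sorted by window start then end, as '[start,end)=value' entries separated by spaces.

[0,12)=9 [3,15)=9 [6,18)=9 [9,21)=1 [12,24)=8 [15,27)=8 [18,30)=8 [21,33)=8 [24,36)=7 [27,39)=5 [30,42)=4 [33,45)=1

i=0 t=1 v=4: → [0,12); WM=−∞
i=1 t=3 v=9: → [3,15),[0,12); WM=−∞
i=2 t=4 v=8: → [3,15),[0,12); WM=−∞
i=3 t=6 v=9: → [6,18),[3,15),[0,12); WM=6
i=4 t=3 v=9: DROP (t<6-0); WM=6
i=5 t=9 v=1: → [9,21),[6,18),[3,15),[0,12); WM=6
i=6 t=11 v=1: → [9,21),[6,18),[3,15),[0,12); WM=6
i=7 t=14 v=1: → [12,24),[9,21),[6,18),[3,15); WM=14; [0,12) fires=9
i=8 t=21 v=6: → [21,33),[18,30),[15,27),[12,24); WM=14
i=9 t=21 v=8: → [21,33),[18,30),[15,27),[12,24); WM=14
i=10 t=7 v=3: DROP (t<14-0); WM=14
i=11 t=11 v=9: DROP (t<14-0); WM=21; [3,15) fires=9 [6,18) fires=9 [9,21) fires=1
i=12 t=10 v=4: DROP (t<21-0); WM=21
i=13 t=20 v=5: DROP (t<21-0); WM=21
i=14 t=7 v=2: DROP (t<21-0); WM=21
i=15 t=21 v=8: → [21,33),[18,30),[15,27),[12,24); WM=21
i=16 t=25 v=7: → [24,36),[21,33),[18,30),[15,27); WM=21
i=17 t=26 v=6: → [24,36),[21,33),[18,30),[15,27); WM=21
i=18 t=27 v=5: → [27,39),[24,36),[21,33),[18,30); WM=21
i=19 t=29 v=3: → [27,39),[24,36),[21,33),[18,30); WM=29; [12,24) fires=8 [15,27) fires=8
i=20 t=31 v=4: → [30,42),[27,39),[24,36),[21,33); WM=29
i=21 t=23 v=5: DROP (t<29-0); WM=29
i=22 t=21 v=9: DROP (t<29-0); WM=29
i=23 t=34 v=1: → [33,45),[30,42),[27,39),[24,36); WM=34; [18,30) fires=8 [21,33) fires=8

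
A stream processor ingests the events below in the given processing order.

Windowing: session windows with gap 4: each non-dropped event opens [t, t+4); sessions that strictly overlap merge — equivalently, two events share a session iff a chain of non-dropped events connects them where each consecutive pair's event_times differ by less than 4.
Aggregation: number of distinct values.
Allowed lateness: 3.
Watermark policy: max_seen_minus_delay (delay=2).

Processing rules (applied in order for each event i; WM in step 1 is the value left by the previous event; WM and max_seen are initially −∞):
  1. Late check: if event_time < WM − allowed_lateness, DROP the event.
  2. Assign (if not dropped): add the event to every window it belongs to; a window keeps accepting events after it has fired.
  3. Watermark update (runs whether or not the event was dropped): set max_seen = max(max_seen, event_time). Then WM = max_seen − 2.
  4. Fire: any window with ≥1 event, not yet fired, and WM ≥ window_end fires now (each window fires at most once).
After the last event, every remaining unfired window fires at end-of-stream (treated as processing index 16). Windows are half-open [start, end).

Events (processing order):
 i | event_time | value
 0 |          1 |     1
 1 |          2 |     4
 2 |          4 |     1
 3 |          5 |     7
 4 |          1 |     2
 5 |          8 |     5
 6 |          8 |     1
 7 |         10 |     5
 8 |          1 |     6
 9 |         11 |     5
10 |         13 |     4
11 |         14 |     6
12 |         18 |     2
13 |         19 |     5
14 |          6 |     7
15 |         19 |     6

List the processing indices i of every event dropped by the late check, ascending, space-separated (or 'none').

i=0 t=1 v=1: → [1,5); WM=-1
i=1 t=2 v=4: → [1,6); WM=0
i=2 t=4 v=1: → [1,8); WM=2
i=3 t=5 v=7: → [1,9); WM=3
i=4 t=1 v=2: → [1,9); WM=3
i=5 t=8 v=5: → [1,12); WM=6
i=6 t=8 v=1: → [1,12); WM=6
i=7 t=10 v=5: → [1,14); WM=8
i=8 t=1 v=6: DROP (t<8-3); WM=8
i=9 t=11 v=5: → [1,15); WM=9
i=10 t=13 v=4: → [1,17); WM=11
i=11 t=14 v=6: → [1,18); WM=12
i=12 t=18 v=2: → [18,22); WM=16
i=13 t=19 v=5: → [18,23); WM=17
i=14 t=6 v=7: DROP (t<17-3); WM=17
i=15 t=19 v=6: → [18,23); WM=17

8 14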